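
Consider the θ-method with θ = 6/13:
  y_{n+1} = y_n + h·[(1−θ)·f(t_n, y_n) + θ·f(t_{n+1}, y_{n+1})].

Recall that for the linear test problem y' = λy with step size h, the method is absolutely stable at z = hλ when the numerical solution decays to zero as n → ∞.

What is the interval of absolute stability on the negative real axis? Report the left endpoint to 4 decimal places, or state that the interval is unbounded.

On y'=λy, z=hλ:
  y_{n+1} = y_n + z·[7/13·y_n + 6/13·y_{n+1}] ⇒ (1 − 6/13z)y_{n+1} = (1 + 7/13z)y_n
  so R(z) = (1 + 7/13z)/(1 − 6/13z).

Need |R(x)|<1, x<0.
x=-0.73: |R|=0.4540
R=−1: 1+7/13x = −1+6/13x ⇒ -1/13x=2 ⇒ x=2/(-1/13)=-26.0000
Confirm numerically:
  x=-25.761: |R|=0.99857 <1
  x=-20.826: |R|=0.96250 <1
  x=-15.246: |R|=0.89707 <1
  x=-13.549: |R|=0.86796 <1
  x=-26.406: |R|=1.00237 >1
  x=-26.061: |R|=1.00036 >1
  x=-26.038: |R|=1.00022 >1
Stable set (-26.0000, 0).

(-26.0000, 0).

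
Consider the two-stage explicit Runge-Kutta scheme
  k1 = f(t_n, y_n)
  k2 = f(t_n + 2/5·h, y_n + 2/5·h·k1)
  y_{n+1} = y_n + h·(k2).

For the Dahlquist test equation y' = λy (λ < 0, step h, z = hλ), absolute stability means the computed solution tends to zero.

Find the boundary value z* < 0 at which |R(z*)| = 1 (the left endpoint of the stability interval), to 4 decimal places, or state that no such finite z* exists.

Test eqn y'=λy, z=hλ:
  k1=λy_n ⇒ h·k1=z·y_n;  k2=λ(1+2/5z)y_n ⇒ h·k2=z(1+2/5z)y_n
  y_{n+1}/y_n = 1 + z(1+2/5z) = 1 + z + 2/5z²
  ⇒ R(z) = 1 + z + 2/5z².

Boundary: |R(x)|=1, x<0.
x=-0.39: |R|=0.6708
R=1: x+2/5x²=0 ⇒ x=−5/2=-2.5000; min R=1−1/(4·2/5)=0.3750>−1
Confirm numerically:
  x=-2.046: |R|=0.62845 <1
  x=-1.912: |R|=0.55030 <1
  x=-1.020: |R|=0.39616 <1
  x=-2.655: |R|=1.16461 >1
  x=-2.578: |R|=1.08043 >1
  x=-2.551: |R|=1.05204 >1
Stable set (-2.5000, 0).

z* = -2.5000.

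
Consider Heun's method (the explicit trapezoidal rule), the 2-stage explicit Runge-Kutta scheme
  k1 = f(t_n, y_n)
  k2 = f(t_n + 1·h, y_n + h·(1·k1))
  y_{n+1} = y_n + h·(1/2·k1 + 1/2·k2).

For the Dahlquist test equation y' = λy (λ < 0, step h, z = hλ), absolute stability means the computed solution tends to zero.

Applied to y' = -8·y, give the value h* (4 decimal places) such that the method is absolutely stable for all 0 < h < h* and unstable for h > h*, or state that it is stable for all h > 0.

(-2.0000,0); λ=-8 ⇒ h* = 0.2500.

Set f=λy, z=hλ:
  order 2, 2-stage ⇒ R(z)=1+z+z^2/2
  (e.g. R(-0.61)=0.57605, |R|=0.57605)

Find x<0 with |R(x)|<1.
x=-0.61: |R|=0.5760
|R(-2.27)|=1.3064 |R(-1.64)|=0.7048 |R(-1.01)|=0.5000
Bisect:
  x_lo=-2.7123 |R|=1.9660  x_hi=-0.2963 |R|=0.7476
  mid=-1.50431 |R|=0.62717 →hi
  mid=-2.10831 |R|=1.11418 →lo
  mid=-1.80631 |R|=0.82507 →hi
  mid=-1.95731 |R|=0.95822 →hi
  mid=-2.03281 |R|=1.03335 →lo
  mid=-1.99506 |R|=0.99507 →hi
  mid=-2.01394 |R|=1.01403 →lo
  ...
  [-2.00008,-1.99993] ⇒ x*=-2.0000
So |R|<1 on (-2.0000, 0).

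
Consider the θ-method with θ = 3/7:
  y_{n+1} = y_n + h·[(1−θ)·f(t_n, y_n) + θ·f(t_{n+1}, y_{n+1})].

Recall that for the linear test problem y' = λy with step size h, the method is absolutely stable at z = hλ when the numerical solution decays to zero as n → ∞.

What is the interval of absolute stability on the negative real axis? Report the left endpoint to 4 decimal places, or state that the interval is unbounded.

(-14.0000, 0).

Set f=λy, z=hλ:
  y_{n+1} = y_n + z·[4/7·y_n + 3/7·y_{n+1}] ⇒ (1 − 3/7z)y_{n+1} = (1 + 4/7z)y_n
  so R(z) = (1 + 4/7z)/(1 − 3/7z).

Need |R(x)|<1, x<0.
x=-0.78: |R|=0.4154
R=−1: 1+4/7x = −1+3/7x ⇒ -1/7x=2 ⇒ x=2/(-1/7)=-14.0000
Confirm numerically:
  x=-12.276: |R|=0.96066 <1
  x=-10.541: |R|=0.91044 <1
  x=-10.138: |R|=0.89678 <1
  x=-14.478: |R|=1.00948 >1
  x=-14.266: |R|=1.00534 >1
Stable set (-14.0000, 0).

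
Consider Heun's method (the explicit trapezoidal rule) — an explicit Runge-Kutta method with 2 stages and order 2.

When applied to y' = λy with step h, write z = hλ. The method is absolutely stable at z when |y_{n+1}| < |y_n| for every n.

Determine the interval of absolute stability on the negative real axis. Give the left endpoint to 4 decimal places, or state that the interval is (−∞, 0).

z∈(-2.0000,0).

On y'=λy, z=hλ:
  order 2, 2-stage ⇒ R(z)=1+z+z^2/2
  (e.g. R(-0.93)=0.50245, |R|=0.50245)

Need |R(x)|<1, x<0.
x=-0.93: |R|=0.5025
|R(-1.35)|=0.5613 |R(-0.98)|=0.5002 |R(-0.6)|=0.5800
Bisect:
  x_lo=-2.4808 |R|=1.5964  x_hi=-0.1847 |R|=0.8324
  mid=-1.33275 |R|=0.55536 →hi
  mid=-1.90680 |R|=0.91114 →hi
  mid=-2.19382 |R|=1.21261 →lo
  mid=-2.05031 |R|=1.05158 →lo
  mid=-1.97856 |R|=0.97879 →hi
  mid=-2.01443 |R|=1.01454 →lo
  mid=-1.99649 |R|=0.99650 →hi
  mid=-2.00546 |R|=1.00548 →lo
  ...
  [-2.00014,-2.00000] ⇒ x*=-2.0000
So |R|<1 on (-2.0000, 0).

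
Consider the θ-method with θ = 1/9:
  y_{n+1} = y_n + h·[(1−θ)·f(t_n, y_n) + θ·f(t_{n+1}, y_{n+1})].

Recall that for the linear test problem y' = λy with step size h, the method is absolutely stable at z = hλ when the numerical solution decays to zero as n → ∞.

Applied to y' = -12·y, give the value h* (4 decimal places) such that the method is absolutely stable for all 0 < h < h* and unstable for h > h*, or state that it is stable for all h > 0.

(-2.5714,0); λ=-12 ⇒ h* = (18/7)/12 = 0.2143.

Set f=λy, z=hλ:
  y_{n+1} = y_n + z·[8/9·y_n + 1/9·y_{n+1}] ⇒ (1 − 1/9z)y_{n+1} = (1 + 8/9z)y_n
  so R(z) = (1 + 8/9z)/(1 − 1/9z).

Find x<0 with |R(x)|<1.
x=-0.37: |R|=0.6446
R=−1: 1+8/9x = −1+1/9x ⇒ -7/9x=2 ⇒ x=2/(-7/9)=-2.5714
Confirm numerically:
  x=-2.512: |R|=0.96386 <1
  x=-2.397: |R|=0.89287 <1
  x=-1.647: |R|=0.39222 <1
  x=-1.134: |R|=0.00710 <1
  x=-2.949: |R|=1.22119 >1
  x=-2.882: |R|=1.18297 >1
So |R|<1 on (-2.5714, 0).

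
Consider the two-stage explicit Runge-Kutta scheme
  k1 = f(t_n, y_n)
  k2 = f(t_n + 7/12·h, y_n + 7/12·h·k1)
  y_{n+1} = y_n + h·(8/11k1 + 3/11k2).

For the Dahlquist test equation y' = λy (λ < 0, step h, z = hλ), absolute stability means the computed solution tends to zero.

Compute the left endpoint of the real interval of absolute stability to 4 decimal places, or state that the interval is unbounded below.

z* = -6.2857.

On y'=λy, z=hλ:
  k1=λy_n ⇒ h·k1=z·y_n;  k2=λ(1+7/12z)y_n ⇒ h·k2=z(1+7/12z)y_n
  y_{n+1}/y_n = 1 + 8/11z + 3/11z(1+7/12z) = 1 + z + 7/44z²
  R(z) = 1 + z + 7/44z².

Boundary: |R(x)|=1, x<0.
x=-1.44: |R|=0.1101
R=1: x+7/44x²=0 ⇒ x=−44/7=-6.2857; min R=1−1/(4·7/44)=-0.5714>−1
Confirm numerically:
  x=-5.891: |R|=0.63007 <1
  x=-4.078: |R|=0.43230 <1
  x=-4.052: |R|=0.43993 <1
  x=-3.313: |R|=0.56682 <1
  x=-6.846: |R|=1.61023 >1
  x=-6.711: |R|=1.45406 >1
  x=-6.518: |R|=1.24087 >1
Stable set (-6.2857, 0).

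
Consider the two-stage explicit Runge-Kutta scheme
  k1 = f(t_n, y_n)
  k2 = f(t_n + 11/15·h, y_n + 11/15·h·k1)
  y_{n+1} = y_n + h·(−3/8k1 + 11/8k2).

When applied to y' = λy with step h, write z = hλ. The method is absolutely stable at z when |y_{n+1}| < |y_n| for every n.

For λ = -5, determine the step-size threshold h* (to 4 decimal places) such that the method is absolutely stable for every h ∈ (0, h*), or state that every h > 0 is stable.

Set f=λy, z=hλ:
  k1=λy_n ⇒ h·k1=z·y_n;  k2=λ(1+11/15z)y_n ⇒ h·k2=z(1+11/15z)y_n
  y_{n+1}/y_n = 1 − 3/8z + 11/8z(1+11/15z) = 1 + z + 121/120z²
  ⇒ R(z) = 1 + z + 121/120z².

Find x<0 with |R(x)|<1.
x=-0.69: |R|=0.7901
R=1: x+121/120x²=0 ⇒ x=−120/121=-0.9917; min R=1−1/(4·121/120)=0.7521>−1
Confirm numerically:
  x=-0.898: |R|=0.91512 <1
  x=-0.790: |R|=0.83930 <1
  x=-0.446: |R|=0.75457 <1
  x=-1.304: |R|=1.41059 >1
  x=-1.265: |R|=1.34856 >1
Interval (-0.9917, 0).

(-0.9917,0); λ=-5 ⇒ h* = (120/121)/5 = 0.1983.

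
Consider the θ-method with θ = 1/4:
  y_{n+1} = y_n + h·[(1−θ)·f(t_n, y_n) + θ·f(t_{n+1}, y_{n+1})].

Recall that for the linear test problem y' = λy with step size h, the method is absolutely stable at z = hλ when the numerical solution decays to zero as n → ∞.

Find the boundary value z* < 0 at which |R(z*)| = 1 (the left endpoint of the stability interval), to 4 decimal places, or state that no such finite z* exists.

left endpoint -4.0000.

On y'=λy, z=hλ:
  y_{n+1} = y_n + z·[3/4·y_n + 1/4·y_{n+1}] ⇒ (1 − 1/4z)y_{n+1} = (1 + 3/4z)y_n
  Hence R(z) = (1 + 3/4z)/(1 − 1/4z).

Find x<0 with |R(x)|<1.
x=-0.89: |R|=0.2720
R=−1: 1+3/4x = −1+1/4x ⇒ -1/2x=2 ⇒ x=2/(-1/2)=-4.0000
Confirm numerically:
  x=-3.828: |R|=0.95606 <1
  x=-3.799: |R|=0.94845 <1
  x=-2.321: |R|=0.46875 <1
  x=-1.745: |R|=0.21497 <1
  x=-4.256: |R|=1.06202 >1
  x=-4.109: |R|=1.02688 >1
  x=-4.031: |R|=1.00772 >1
So |R|<1 on (-4.0000, 0).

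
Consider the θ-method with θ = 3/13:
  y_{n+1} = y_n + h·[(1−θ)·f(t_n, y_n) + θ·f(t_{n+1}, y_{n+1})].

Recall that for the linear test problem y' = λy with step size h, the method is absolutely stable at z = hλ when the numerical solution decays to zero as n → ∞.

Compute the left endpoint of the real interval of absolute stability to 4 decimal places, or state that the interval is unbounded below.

Test eqn y'=λy, z=hλ:
  y_{n+1} = y_n + z·[10/13·y_n + 3/13·y_{n+1}] ⇒ (1 − 3/13z)y_{n+1} = (1 + 10/13z)y_n
  so R(z) = (1 + 10/13z)/(1 − 3/13z).

Find x<0 with |R(x)|<1.
x=-1.49: |R|=0.1088
R=−1: 1+10/13x = −1+3/13x ⇒ -7/13x=2 ⇒ x=2/(-7/13)=-3.7143
Confirm numerically:
  x=-3.257: |R|=0.85943 <1
  x=-2.173: |R|=0.44726 <1
  x=-1.829: |R|=0.28615 <1
  x=-1.755: |R|=0.24911 <1
  x=-4.225: |R|=1.13924 >1
  x=-3.822: |R|=1.03082 >1
Interval (-3.7143, 0).

left endpoint -3.7143.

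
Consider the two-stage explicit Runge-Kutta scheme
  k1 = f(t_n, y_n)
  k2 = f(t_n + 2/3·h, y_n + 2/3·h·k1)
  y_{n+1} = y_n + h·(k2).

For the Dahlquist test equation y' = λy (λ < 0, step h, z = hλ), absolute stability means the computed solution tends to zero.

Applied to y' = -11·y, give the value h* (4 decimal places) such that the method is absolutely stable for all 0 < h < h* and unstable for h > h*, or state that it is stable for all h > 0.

Test eqn y'=λy, z=hλ:
  k1=λy_n ⇒ h·k1=z·y_n;  k2=λ(1+2/3z)y_n ⇒ h·k2=z(1+2/3z)y_n
  y_{n+1}/y_n = 1 + z(1+2/3z) = 1 + z + 2/3z²
  Hence R(z) = 1 + z + 2/3z².

Find x<0 with |R(x)|<1.
x=-1.2: |R|=0.7600
R=1: x+2/3x²=0 ⇒ x=−3/2=-1.5000; min R=1−1/(4·2/3)=0.6250>−1
Confirm numerically:
  x=-1.379: |R|=0.88876 <1
  x=-1.318: |R|=0.84008 <1
  x=-1.194: |R|=0.75642 <1
  x=-1.031: |R|=0.67764 <1
  x=-2.005: |R|=1.67502 >1
  x=-1.963: |R|=1.60591 >1
  x=-1.914: |R|=1.52826 >1
So |R|<1 on (-1.5000, 0).

(-1.5000,0); λ=-11 ⇒ h* = (3/2)/11 = 0.1364.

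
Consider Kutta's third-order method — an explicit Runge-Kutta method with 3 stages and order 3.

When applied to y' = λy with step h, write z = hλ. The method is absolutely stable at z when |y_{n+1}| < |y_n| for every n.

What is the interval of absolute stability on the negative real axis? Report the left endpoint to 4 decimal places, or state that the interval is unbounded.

Set f=λy, z=hλ:
  order 3, 3-stage ⇒ R(z)=1+z+z^2/2+z^3/6
  (e.g. R(-0.51)=0.59794, |R|=0.59794)

Find x<0 with |R(x)|<1.
x=-0.51: |R|=0.5979
|R(-2.18)|=0.5305 |R(-1.77)|=0.1278 |R(-1.11)|=0.2781
Bisect:
  x_lo=-3.0997 |R|=2.2593  x_hi=-0.0925 |R|=0.9116
  mid=-1.59611 |R|=0.00002 →hi
  mid=-2.34789 |R|=0.74875 →hi
  mid=-2.72377 |R|=1.38223 →lo
  mid=-2.53583 |R|=1.03836 →lo
  mid=-2.44186 |R|=0.88719 →hi
  mid=-2.48884 |R|=0.96113 →hi
  mid=-2.51234 |R|=0.99933 →hi
  mid=-2.52408 |R|=1.01874 →lo
  mid=-2.51821 |R|=1.00901 →lo
  ...
  [-2.51289,-2.51270] ⇒ x*=-2.5127
So |R|<1 on (-2.5127, 0).

(-2.5127, 0).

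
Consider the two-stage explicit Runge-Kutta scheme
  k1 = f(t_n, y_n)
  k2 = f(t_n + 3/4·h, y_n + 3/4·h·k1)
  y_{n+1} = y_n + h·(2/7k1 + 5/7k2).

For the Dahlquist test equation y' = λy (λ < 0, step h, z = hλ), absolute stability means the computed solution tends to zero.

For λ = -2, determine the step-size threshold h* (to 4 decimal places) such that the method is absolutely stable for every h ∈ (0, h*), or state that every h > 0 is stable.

Test eqn y'=λy, z=hλ:
  k1=λy_n ⇒ h·k1=z·y_n;  k2=λ(1+3/4z)y_n ⇒ h·k2=z(1+3/4z)y_n
  y_{n+1}/y_n = 1 + 2/7z + 5/7z(1+3/4z) = 1 + z + 15/28z²
  Hence R(z) = 1 + z + 15/28z².

Solve |R(x)|<1 on ℝ⁻.
x=-1.04: |R|=0.5394
R=1: x+15/28x²=0 ⇒ x=−28/15=-1.8667; min R=1−1/(4·15/28)=0.5333>−1
Confirm numerically:
  x=-1.820: |R|=0.95450 <1
  x=-1.138: |R|=0.55577 <1
  x=-1.102: |R|=0.54857 <1
  x=-2.112: |R|=1.27758 >1
  x=-1.931: |R|=1.06655 >1
Stable set (-1.8667, 0).

(-1.8667,0); λ=-2 ⇒ h* = (28/15)/2 = 0.9333.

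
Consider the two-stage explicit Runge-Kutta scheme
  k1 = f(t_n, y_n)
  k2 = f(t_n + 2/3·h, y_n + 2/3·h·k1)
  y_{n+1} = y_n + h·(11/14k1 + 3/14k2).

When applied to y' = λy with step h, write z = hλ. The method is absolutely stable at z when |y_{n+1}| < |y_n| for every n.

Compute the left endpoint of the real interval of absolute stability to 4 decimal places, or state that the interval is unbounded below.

Test eqn y'=λy, z=hλ:
  k1=λy_n ⇒ h·k1=z·y_n;  k2=λ(1+2/3z)y_n ⇒ h·k2=z(1+2/3z)y_n
  y_{n+1}/y_n = 1 + 11/14z + 3/14z(1+2/3z) = 1 + z + 1/7z²
  so R(z) = 1 + z + 1/7z².

Find x<0 with |R(x)|<1.
x=-0.93: |R|=0.1936
R=1: x+1/7x²=0 ⇒ x=−7=-7.0000; min R=1−1/(4·1/7)=-0.7500>−1
Confirm numerically:
  x=-4.823: |R|=0.49995 <1
  x=-4.714: |R|=0.53946 <1
  x=-4.538: |R|=0.59608 <1
  x=-7.528: |R|=1.56783 >1
  x=-7.043: |R|=1.04326 >1
Interval (-7.0000, 0).

z* = -7.0000.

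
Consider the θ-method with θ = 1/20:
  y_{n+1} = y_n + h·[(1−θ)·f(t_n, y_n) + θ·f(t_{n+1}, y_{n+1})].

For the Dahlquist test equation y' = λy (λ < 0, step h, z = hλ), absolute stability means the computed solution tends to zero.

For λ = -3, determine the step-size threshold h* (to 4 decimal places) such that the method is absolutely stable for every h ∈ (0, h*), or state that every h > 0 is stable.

(-2.2222,0); λ=-3 ⇒ h* = (20/9)/3 = 0.7407.

On y'=λy, z=hλ:
  y_{n+1} = y_n + z·[19/20·y_n + 1/20·y_{n+1}] ⇒ (1 − 1/20z)y_{n+1} = (1 + 19/20z)y_n
  ⇒ R(z) = (1 + 19/20z)/(1 − 1/20z).

Find x<0 with |R(x)|<1.
x=-1.56: |R|=0.4471
R=−1: 1+19/20x = −1+1/20x ⇒ -9/10x=2 ⇒ x=2/(-9/10)=-2.2222
Confirm numerically:
  x=-2.001: |R|=0.81901 <1
  x=-1.593: |R|=0.47548 <1
  x=-1.363: |R|=0.27604 <1
  x=-0.953: |R|=0.09035 <1
  x=-2.393: |R|=1.13728 >1
  x=-2.244: |R|=1.01762 >1
So |R|<1 on (-2.2222, 0).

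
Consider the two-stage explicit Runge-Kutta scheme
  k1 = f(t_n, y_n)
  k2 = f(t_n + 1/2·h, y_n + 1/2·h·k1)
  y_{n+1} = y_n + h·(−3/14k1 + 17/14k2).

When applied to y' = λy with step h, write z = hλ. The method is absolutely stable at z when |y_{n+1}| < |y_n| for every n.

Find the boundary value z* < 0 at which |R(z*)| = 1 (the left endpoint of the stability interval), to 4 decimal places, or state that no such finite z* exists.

z* = -1.6471.

On y'=λy, z=hλ:
  k1=λy_n ⇒ h·k1=z·y_n;  k2=λ(1+1/2z)y_n ⇒ h·k2=z(1+1/2z)y_n
  y_{n+1}/y_n = 1 − 3/14z + 17/14z(1+1/2z) = 1 + z + 17/28z²
  R(z) = 1 + z + 17/28z².

Boundary: |R(x)|=1, x<0.
x=-0.95: |R|=0.5979
R=1: x+17/28x²=0 ⇒ x=−28/17=-1.6471; min R=1−1/(4·17/28)=0.5882>−1
Confirm numerically:
  x=-1.552: |R|=0.91043 <1
  x=-1.275: |R|=0.71199 <1
  x=-0.922: |R|=0.59412 <1
  x=-0.878: |R|=0.59004 <1
  x=-1.888: |R|=1.27619 >1
  x=-1.701: |R|=1.05571 >1
So |R|<1 on (-1.6471, 0).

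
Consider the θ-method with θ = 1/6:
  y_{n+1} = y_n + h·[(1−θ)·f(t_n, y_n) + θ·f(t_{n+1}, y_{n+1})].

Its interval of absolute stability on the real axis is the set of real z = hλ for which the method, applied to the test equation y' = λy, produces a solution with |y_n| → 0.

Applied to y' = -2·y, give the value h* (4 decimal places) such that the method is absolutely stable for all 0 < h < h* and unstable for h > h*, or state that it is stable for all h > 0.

Set f=λy, z=hλ:
  y_{n+1} = y_n + z·[5/6·y_n + 1/6·y_{n+1}] ⇒ (1 − 1/6z)y_{n+1} = (1 + 5/6z)y_n
  so R(z) = (1 + 5/6z)/(1 − 1/6z).

Solve |R(x)|<1 on ℝ⁻.
x=-1.75: |R|=0.3548
R=−1: 1+5/6x = −1+1/6x ⇒ -2/3x=2 ⇒ x=2/(-2/3)=-3.0000
Confirm numerically:
  x=-2.863: |R|=0.93817 <1
  x=-2.562: |R|=0.79537 <1
  x=-1.442: |R|=0.16259 <1
  x=-3.434: |R|=1.18402 >1
  x=-3.264: |R|=1.11399 >1
  x=-3.137: |R|=1.05998 >1
So |R|<1 on (-3.0000, 0).

(-3.0000,0); λ=-2 ⇒ h* = (3)/2 = 1.5000.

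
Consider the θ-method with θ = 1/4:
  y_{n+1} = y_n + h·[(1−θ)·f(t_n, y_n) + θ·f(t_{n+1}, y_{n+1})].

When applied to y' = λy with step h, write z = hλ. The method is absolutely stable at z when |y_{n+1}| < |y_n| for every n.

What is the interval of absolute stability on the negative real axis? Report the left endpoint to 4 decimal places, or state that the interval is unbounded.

Test eqn y'=λy, z=hλ:
  y_{n+1} = y_n + z·[3/4·y_n + 1/4·y_{n+1}] ⇒ (1 − 1/4z)y_{n+1} = (1 + 3/4z)y_n
  ⇒ R(z) = (1 + 3/4z)/(1 − 1/4z).

Solve |R(x)|<1 on ℝ⁻.
x=-0.96: |R|=0.2258
R=−1: 1+3/4x = −1+1/4x ⇒ -1/2x=2 ⇒ x=2/(-1/2)=-4.0000
Confirm numerically:
  x=-3.661: |R|=0.91150 <1
  x=-3.478: |R|=0.86039 <1
  x=-3.160: |R|=0.76536 <1
  x=-4.452: |R|=1.10696 >1
  x=-4.393: |R|=1.09365 >1
  x=-4.334: |R|=1.08015 >1
So |R|<1 on (-4.0000, 0).

z∈(-4.0000,0).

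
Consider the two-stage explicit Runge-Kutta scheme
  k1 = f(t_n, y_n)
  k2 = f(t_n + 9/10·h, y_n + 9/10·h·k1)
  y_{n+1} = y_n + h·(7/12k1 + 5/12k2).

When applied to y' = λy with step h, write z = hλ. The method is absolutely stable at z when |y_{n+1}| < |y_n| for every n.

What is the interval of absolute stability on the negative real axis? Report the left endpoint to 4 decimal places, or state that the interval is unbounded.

With y'=λy (z=hλ):
  k1=λy_n ⇒ h·k1=z·y_n;  k2=λ(1+9/10z)y_n ⇒ h·k2=z(1+9/10z)y_n
  y_{n+1}/y_n = 1 + 7/12z + 5/12z(1+9/10z) = 1 + z + 3/8z²
  so R(z) = 1 + z + 3/8z².

Need |R(x)|<1, x<0.
x=-1.4: |R|=0.3350
R=1: x+3/8x²=0 ⇒ x=−8/3=-2.6667; min R=1−1/(4·3/8)=0.3333>−1
Confirm numerically:
  x=-1.996: |R|=0.49801 <1
  x=-1.815: |R|=0.42033 <1
  x=-1.669: |R|=0.37559 <1
  x=-1.321: |R|=0.33339 <1
  x=-2.894: |R|=1.24671 >1
  x=-2.891: |R|=1.24321 >1
  x=-2.861: |R|=1.20850 >1
Stable set (-2.6667, 0).

(-2.6667, 0).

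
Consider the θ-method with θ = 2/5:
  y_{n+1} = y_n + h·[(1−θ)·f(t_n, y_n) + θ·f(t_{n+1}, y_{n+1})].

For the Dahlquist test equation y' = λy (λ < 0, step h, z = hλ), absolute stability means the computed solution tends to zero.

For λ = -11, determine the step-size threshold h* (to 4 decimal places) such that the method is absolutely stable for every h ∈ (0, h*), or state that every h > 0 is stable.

On y'=λy, z=hλ:
  y_{n+1} = y_n + z·[3/5·y_n + 2/5·y_{n+1}] ⇒ (1 − 2/5z)y_{n+1} = (1 + 3/5z)y_n
  R(z) = (1 + 3/5z)/(1 − 2/5z).

Solve |R(x)|<1 on ℝ⁻.
x=-1.27: |R|=0.1578
R=−1: 1+3/5x = −1+2/5x ⇒ -1/5x=2 ⇒ x=2/(-1/5)=-10.0000
Confirm numerically:
  x=-9.506: |R|=0.97943 <1
  x=-7.682: |R|=0.88617 <1
  x=-4.283: |R|=0.57858 <1
  x=-10.489: |R|=1.01882 >1
  x=-10.482: |R|=1.01856 >1
Stable set (-10.0000, 0).

(-10.0000,0); λ=-11 ⇒ h* = (10)/11 = 0.9091.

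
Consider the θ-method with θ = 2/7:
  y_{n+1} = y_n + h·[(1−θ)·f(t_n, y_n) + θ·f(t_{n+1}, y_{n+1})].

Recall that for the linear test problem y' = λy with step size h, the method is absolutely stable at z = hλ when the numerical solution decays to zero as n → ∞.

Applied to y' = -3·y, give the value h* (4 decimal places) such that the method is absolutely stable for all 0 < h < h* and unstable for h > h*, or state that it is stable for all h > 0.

On y'=λy, z=hλ:
  y_{n+1} = y_n + z·[5/7·y_n + 2/7·y_{n+1}] ⇒ (1 − 2/7z)y_{n+1} = (1 + 5/7z)y_n
  R(z) = (1 + 5/7z)/(1 − 2/7z).

Find x<0 with |R(x)|<1.
x=-0.96: |R|=0.2466
R=−1: 1+5/7x = −1+2/7x ⇒ -3/7x=2 ⇒ x=2/(-3/7)=-4.6667
Confirm numerically:
  x=-3.775: |R|=0.81615 <1
  x=-3.256: |R|=0.68680 <1
  x=-2.081: |R|=0.30505 <1
  x=-5.086: |R|=1.07326 >1
  x=-4.954: |R|=1.05098 >1
  x=-4.804: |R|=1.02481 >1
Interval (-4.6667, 0).

(-4.6667,0); λ=-3 ⇒ h* = (14/3)/3 = 1.5556.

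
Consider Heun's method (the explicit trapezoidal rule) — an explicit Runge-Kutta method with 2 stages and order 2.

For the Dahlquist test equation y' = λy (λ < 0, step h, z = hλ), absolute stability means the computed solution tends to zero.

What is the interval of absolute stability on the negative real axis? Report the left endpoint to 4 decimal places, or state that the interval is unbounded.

(-2.0000, 0).

Test eqn y'=λy, z=hλ:
  order 2, 2-stage ⇒ R(z)=1+z+z^2/2
  (e.g. R(-1.21)=0.52205, |R|=0.52205)

Boundary: |R(x)|=1, x<0.
x=-1.21: |R|=0.5221
|R(-2.16)|=1.1728 |R(-1.87)|=0.8785 |R(-0.95)|=0.5012
Bisect:
  x_lo=-2.8800 |R|=2.2672  x_hi=-0.1166 |R|=0.8902
  mid=-1.49828 |R|=0.62414 →hi
  mid=-2.18914 |R|=1.20703 →lo
  mid=-1.84371 |R|=0.85592 →hi
  mid=-2.01642 |R|=1.01656 →lo
  mid=-1.93007 |R|=0.93251 →hi
  mid=-1.97325 |R|=0.97360 →hi
  mid=-1.99483 |R|=0.99485 →hi
  mid=-2.00563 |R|=1.00565 →lo
  mid=-2.00023 |R|=1.00023 →lo
  ...
  [-2.00006,-1.99989] ⇒ x*=-2.0000
Interval (-2.0000, 0).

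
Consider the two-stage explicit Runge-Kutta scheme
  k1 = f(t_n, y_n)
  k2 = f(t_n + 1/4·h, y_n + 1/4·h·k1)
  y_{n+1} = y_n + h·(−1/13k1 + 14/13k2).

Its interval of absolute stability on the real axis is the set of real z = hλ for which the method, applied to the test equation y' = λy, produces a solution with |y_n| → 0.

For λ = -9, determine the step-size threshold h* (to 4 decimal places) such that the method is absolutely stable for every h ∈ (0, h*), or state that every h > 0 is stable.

(-3.7143,0); λ=-9 ⇒ h* = (26/7)/9 = 0.4127.

On y'=λy, z=hλ:
  k1=λy_n ⇒ h·k1=z·y_n;  k2=λ(1+1/4z)y_n ⇒ h·k2=z(1+1/4z)y_n
  y_{n+1}/y_n = 1 − 1/13z + 14/13z(1+1/4z) = 1 + z + 7/26z²
  so R(z) = 1 + z + 7/26z².

Need |R(x)|<1, x<0.
x=-0.71: |R|=0.4257
R=1: x+7/26x²=0 ⇒ x=−26/7=-3.7143; min R=1−1/(4·7/26)=0.0714>−1
Confirm numerically:
  x=-2.788: |R|=0.30472 <1
  x=-2.692: |R|=0.25908 <1
  x=-2.404: |R|=0.15194 <1
  x=-4.307: |R|=1.68730 >1
  x=-4.089: |R|=1.41252 >1
So |R|<1 on (-3.7143, 0).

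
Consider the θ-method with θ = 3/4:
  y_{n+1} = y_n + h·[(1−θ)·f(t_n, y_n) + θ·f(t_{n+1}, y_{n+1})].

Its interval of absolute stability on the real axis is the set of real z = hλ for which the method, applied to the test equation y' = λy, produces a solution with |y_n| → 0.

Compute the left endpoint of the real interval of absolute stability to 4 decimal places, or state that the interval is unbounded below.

interval (−∞, 0).

On y'=λy, z=hλ:
  y_{n+1} = y_n + z·[1/4·y_n + 3/4·y_{n+1}] ⇒ (1 − 3/4z)y_{n+1} = (1 + 1/4z)y_n
  Hence R(z) = (1 + 1/4z)/(1 − 3/4z).

Find x<0 with |R(x)|<1.
x=-1.15: |R|=0.3826
x=-2: |R|=0.2000
x=-10: |R|=0.1765
x=-100: |R|=0.3158
θ=3/4≥1/2 ⇒ |1+1/4x|<|1−3/4x| ∀x<0 ⇒ interval (−∞,0).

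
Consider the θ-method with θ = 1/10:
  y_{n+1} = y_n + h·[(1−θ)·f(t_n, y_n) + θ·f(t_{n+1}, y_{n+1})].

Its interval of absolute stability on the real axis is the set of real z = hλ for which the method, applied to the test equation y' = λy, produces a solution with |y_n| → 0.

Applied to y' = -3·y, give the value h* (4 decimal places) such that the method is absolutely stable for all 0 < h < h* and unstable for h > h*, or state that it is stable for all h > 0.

(-2.5000,0); λ=-3 ⇒ h* = (5/2)/3 = 0.8333.

With y'=λy (z=hλ):
  y_{n+1} = y_n + z·[9/10·y_n + 1/10·y_{n+1}] ⇒ (1 − 1/10z)y_{n+1} = (1 + 9/10z)y_n
  R(z) = (1 + 9/10z)/(1 − 1/10z).

Find x<0 with |R(x)|<1.
x=-0.36: |R|=0.6525
R=−1: 1+9/10x = −1+1/10x ⇒ -4/5x=2 ⇒ x=2/(-4/5)=-2.5000
Confirm numerically:
  x=-1.960: |R|=0.63880 <1
  x=-1.310: |R|=0.15827 <1
  x=-1.307: |R|=0.15592 <1
  x=-1.022: |R|=0.07276 <1
  x=-2.782: |R|=1.17650 >1
  x=-2.620: |R|=1.07607 >1
  x=-2.538: |R|=1.02425 >1
So |R|<1 on (-2.5000, 0).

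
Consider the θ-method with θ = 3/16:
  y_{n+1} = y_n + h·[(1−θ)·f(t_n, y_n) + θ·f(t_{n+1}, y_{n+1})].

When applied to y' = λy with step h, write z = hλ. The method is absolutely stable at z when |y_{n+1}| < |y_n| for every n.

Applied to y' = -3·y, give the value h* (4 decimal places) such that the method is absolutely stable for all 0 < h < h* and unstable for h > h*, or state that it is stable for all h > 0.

Set f=λy, z=hλ:
  y_{n+1} = y_n + z·[13/16·y_n + 3/16·y_{n+1}] ⇒ (1 − 3/16z)y_{n+1} = (1 + 13/16z)y_n
  R(z) = (1 + 13/16z)/(1 − 3/16z).

Boundary: |R(x)|=1, x<0.
x=-1.09: |R|=0.0950
R=−1: 1+13/16x = −1+3/16x ⇒ -5/8x=2 ⇒ x=2/(-5/8)=-3.2000
Confirm numerically:
  x=-2.892: |R|=0.87518 <1
  x=-2.264: |R|=0.58933 <1
  x=-1.299: |R|=0.04458 <1
  x=-3.705: |R|=1.18624 >1
  x=-3.650: |R|=1.16698 >1
Stable set (-3.2000, 0).

(-3.2000,0); λ=-3 ⇒ h* = (16/5)/3 = 1.0667.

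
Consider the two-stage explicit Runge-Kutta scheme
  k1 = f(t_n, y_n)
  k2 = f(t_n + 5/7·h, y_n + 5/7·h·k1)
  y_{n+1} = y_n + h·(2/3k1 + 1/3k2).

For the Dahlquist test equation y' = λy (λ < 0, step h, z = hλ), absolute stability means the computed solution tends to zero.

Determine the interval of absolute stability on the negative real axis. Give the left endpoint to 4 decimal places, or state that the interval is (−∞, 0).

(-4.2000, 0).

Test eqn y'=λy, z=hλ:
  k1=λy_n ⇒ h·k1=z·y_n;  k2=λ(1+5/7z)y_n ⇒ h·k2=z(1+5/7z)y_n
  y_{n+1}/y_n = 1 + 2/3z + 1/3z(1+5/7z) = 1 + z + 5/21z²
  R(z) = 1 + z + 5/21z².

Find x<0 with |R(x)|<1.
x=-1.17: |R|=0.1559
R=1: x+5/21x²=0 ⇒ x=−21/5=-4.2000; min R=1−1/(4·5/21)=-0.0500>−1
Confirm numerically:
  x=-4.084: |R|=0.88720 <1
  x=-3.495: |R|=0.41334 <1
  x=-2.656: |R|=0.02360 <1
  x=-4.563: |R|=1.39437 >1
  x=-4.505: |R|=1.32715 >1
  x=-4.453: |R|=1.26824 >1
So |R|<1 on (-4.2000, 0).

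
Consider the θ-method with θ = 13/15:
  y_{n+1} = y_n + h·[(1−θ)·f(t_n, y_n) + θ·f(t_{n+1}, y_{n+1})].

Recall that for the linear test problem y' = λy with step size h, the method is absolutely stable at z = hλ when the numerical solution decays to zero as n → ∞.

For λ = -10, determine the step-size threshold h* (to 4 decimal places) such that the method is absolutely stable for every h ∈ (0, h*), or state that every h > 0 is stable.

unbounded; (−∞, 0). Any h>0 works for λ=-10.

Test eqn y'=λy, z=hλ:
  y_{n+1} = y_n + z·[2/15·y_n + 13/15·y_{n+1}] ⇒ (1 − 13/15z)y_{n+1} = (1 + 2/15z)y_n
  ⇒ R(z) = (1 + 2/15z)/(1 − 13/15z).

Solve |R(x)|<1 on ℝ⁻.
x=-1.01: |R|=0.4614
x=-2: |R|=0.2683
x=-10: |R|=0.0345
x=-100: |R|=0.1407
θ=13/15≥1/2 ⇒ |1+2/15x|<|1−13/15x| ∀x<0 ⇒ interval (−∞,0).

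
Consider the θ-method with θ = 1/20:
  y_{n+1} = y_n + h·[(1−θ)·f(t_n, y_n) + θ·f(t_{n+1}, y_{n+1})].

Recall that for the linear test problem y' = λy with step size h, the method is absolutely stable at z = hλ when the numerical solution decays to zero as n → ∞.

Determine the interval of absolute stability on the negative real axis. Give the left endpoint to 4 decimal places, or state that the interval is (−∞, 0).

z∈(-2.2222,0).

Set f=λy, z=hλ:
  y_{n+1} = y_n + z·[19/20·y_n + 1/20·y_{n+1}] ⇒ (1 − 1/20z)y_{n+1} = (1 + 19/20z)y_n
  ⇒ R(z) = (1 + 19/20z)/(1 − 1/20z).

Solve |R(x)|<1 on ℝ⁻.
x=-1.37: |R|=0.2822
R=−1: 1+19/20x = −1+1/20x ⇒ -9/10x=2 ⇒ x=2/(-9/10)=-2.2222
Confirm numerically:
  x=-2.046: |R|=0.85612 <1
  x=-2.044: |R|=0.85447 <1
  x=-1.994: |R|=0.81322 <1
  x=-1.436: |R|=0.33980 <1
  x=-2.689: |R|=1.37031 >1
  x=-2.604: |R|=1.30402 >1
Stable set (-2.2222, 0).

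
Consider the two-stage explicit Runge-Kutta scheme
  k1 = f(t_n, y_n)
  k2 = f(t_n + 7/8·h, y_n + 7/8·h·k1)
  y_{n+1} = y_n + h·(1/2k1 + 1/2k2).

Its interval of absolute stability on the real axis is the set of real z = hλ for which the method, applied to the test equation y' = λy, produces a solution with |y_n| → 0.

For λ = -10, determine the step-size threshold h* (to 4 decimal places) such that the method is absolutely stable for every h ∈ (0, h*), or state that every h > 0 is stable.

On y'=λy, z=hλ:
  k1=λy_n ⇒ h·k1=z·y_n;  k2=λ(1+7/8z)y_n ⇒ h·k2=z(1+7/8z)y_n
  y_{n+1}/y_n = 1 + 1/2z + 1/2z(1+7/8z) = 1 + z + 7/16z²
  so R(z) = 1 + z + 7/16z².

Solve |R(x)|<1 on ℝ⁻.
x=-0.34: |R|=0.7106
R=1: x+7/16x²=0 ⇒ x=−16/7=-2.2857; min R=1−1/(4·7/16)=0.4286>−1
Confirm numerically:
  x=-2.202: |R|=0.91935 <1
  x=-1.898: |R|=0.67805 <1
  x=-1.333: |R|=0.44439 <1
  x=-2.707: |R|=1.49893 >1
  x=-2.624: |R|=1.38835 >1
  x=-2.565: |R|=1.31341 >1
Stable set (-2.2857, 0).

(-2.2857,0); λ=-10 ⇒ h* = (16/7)/10 = 0.2286.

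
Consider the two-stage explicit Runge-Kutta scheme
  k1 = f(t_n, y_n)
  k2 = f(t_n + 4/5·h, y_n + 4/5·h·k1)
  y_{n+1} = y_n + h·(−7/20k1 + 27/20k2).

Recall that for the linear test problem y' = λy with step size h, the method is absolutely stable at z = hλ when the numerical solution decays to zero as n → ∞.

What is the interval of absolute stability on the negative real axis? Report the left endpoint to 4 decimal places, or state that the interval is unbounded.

Test eqn y'=λy, z=hλ:
  k1=λy_n ⇒ h·k1=z·y_n;  k2=λ(1+4/5z)y_n ⇒ h·k2=z(1+4/5z)y_n
  y_{n+1}/y_n = 1 − 7/20z + 27/20z(1+4/5z) = 1 + z + 27/25z²
  Hence R(z) = 1 + z + 27/25z².

Need |R(x)|<1, x<0.
x=-1.75: |R|=2.5575
R=1: x+27/25x²=0 ⇒ x=−25/27=-0.9259; min R=1−1/(4·27/25)=0.7685>−1
Confirm numerically:
  x=-0.845: |R|=0.92615 <1
  x=-0.813: |R|=0.90085 <1
  x=-0.756: |R|=0.86126 <1
  x=-1.422: |R|=1.76185 >1
  x=-1.142: |R|=1.26650 >1
Interval (-0.9259, 0).

(-0.9259, 0).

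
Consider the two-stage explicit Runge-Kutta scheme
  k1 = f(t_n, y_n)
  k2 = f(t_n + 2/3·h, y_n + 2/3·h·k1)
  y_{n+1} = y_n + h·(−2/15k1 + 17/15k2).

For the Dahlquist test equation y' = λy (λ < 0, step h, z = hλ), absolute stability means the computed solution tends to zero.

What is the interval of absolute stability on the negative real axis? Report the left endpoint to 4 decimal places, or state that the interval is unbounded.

z∈(-1.3235,0).

Set f=λy, z=hλ:
  k1=λy_n ⇒ h·k1=z·y_n;  k2=λ(1+2/3z)y_n ⇒ h·k2=z(1+2/3z)y_n
  y_{n+1}/y_n = 1 − 2/15z + 17/15z(1+2/3z) = 1 + z + 34/45z²
  ⇒ R(z) = 1 + z + 34/45z².

Boundary: |R(x)|=1, x<0.
x=-0.78: |R|=0.6797
R=1: x+34/45x²=0 ⇒ x=−45/34=-1.3235; min R=1−1/(4·34/45)=0.6691>−1
Confirm numerically:
  x=-1.200: |R|=0.88800 <1
  x=-1.179: |R|=0.87125 <1
  x=-1.004: |R|=0.75761 <1
  x=-0.967: |R|=0.73951 <1
  x=-1.560: |R|=1.27872 >1
  x=-1.485: |R|=1.18117 >1
Interval (-1.3235, 0).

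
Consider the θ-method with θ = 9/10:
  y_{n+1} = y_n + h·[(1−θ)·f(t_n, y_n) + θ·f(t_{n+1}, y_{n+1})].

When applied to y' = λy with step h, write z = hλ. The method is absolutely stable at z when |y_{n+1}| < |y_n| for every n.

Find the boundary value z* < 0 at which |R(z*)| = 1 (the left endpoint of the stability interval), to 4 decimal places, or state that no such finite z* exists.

On y'=λy, z=hλ:
  y_{n+1} = y_n + z·[1/10·y_n + 9/10·y_{n+1}] ⇒ (1 − 9/10z)y_{n+1} = (1 + 1/10z)y_n
  so R(z) = (1 + 1/10z)/(1 − 9/10z).

Solve |R(x)|<1 on ℝ⁻.
x=-0.4: |R|=0.7059
x=-2: |R|=0.2857
x=-10: |R|=0.0000
x=-100: |R|=0.0989
θ=9/10≥1/2 ⇒ |1+1/10x|<|1−9/10x| ∀x<0 ⇒ unbounded interval.

unbounded; (−∞, 0).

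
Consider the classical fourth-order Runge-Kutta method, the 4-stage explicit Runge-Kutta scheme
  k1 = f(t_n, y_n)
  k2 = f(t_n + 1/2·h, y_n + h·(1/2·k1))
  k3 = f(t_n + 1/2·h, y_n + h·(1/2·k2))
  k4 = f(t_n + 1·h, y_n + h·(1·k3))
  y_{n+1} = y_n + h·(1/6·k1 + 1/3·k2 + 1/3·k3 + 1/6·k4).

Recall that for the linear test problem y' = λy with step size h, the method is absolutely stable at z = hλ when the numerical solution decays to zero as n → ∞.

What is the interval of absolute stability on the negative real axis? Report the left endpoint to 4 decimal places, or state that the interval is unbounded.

Set f=λy, z=hλ:
  order 4, 4-stage ⇒ R(z)=1+z+z^2/2+z^3/6+z^4/24
  (e.g. R(-1.59)=0.27041, |R|=0.27041)

Need |R(x)|<1, x<0.
x=-1.59: |R|=0.2704
|R(-2.52)|=0.6683 |R(-2)|=0.3333 |R(-1.33)|=0.2927
Bisect:
  x_lo=-3.2514 |R|=1.9622  x_hi=-0.1862 |R|=0.8301
  mid=-1.71877 |R|=0.27569 →hi
  mid=-2.48507 |R|=0.63400 →hi
  mid=-2.86822 |R|=1.13240 →lo
  mid=-2.67665 |R|=0.84818 →hi
  mid=-2.77244 |R|=0.98079 →hi
  mid=-2.82033 |R|=1.05412 →lo
  mid=-2.79638 |R|=1.01685 →lo
  mid=-2.78441 |R|=0.99867 →hi
  mid=-2.79040 |R|=1.00772 →lo
  mid=-2.78740 |R|=1.00318 →lo
  ...
  [-2.78534,-2.78516] ⇒ x*=-2.7853
So |R|<1 on (-2.7853, 0).

z∈(-2.7853,0).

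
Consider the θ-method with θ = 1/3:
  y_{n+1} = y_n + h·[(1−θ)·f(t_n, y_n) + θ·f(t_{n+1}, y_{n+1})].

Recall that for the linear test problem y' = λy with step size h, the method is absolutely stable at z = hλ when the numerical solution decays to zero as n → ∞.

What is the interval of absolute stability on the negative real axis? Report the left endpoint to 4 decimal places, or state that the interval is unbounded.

Set f=λy, z=hλ:
  y_{n+1} = y_n + z·[2/3·y_n + 1/3·y_{n+1}] ⇒ (1 − 1/3z)y_{n+1} = (1 + 2/3z)y_n
  R(z) = (1 + 2/3z)/(1 − 1/3z).

Need |R(x)|<1, x<0.
x=-0.95: |R|=0.2785
R=−1: 1+2/3x = −1+1/3x ⇒ -1/3x=2 ⇒ x=2/(-1/3)=-6.0000
Confirm numerically:
  x=-5.121: |R|=0.89176 <1
  x=-4.338: |R|=0.77351 <1
  x=-2.560: |R|=0.38129 <1
  x=-6.562: |R|=1.05877 >1
  x=-6.380: |R|=1.04051 >1
  x=-6.365: |R|=1.03897 >1
Interval (-6.0000, 0).

(-6.0000, 0).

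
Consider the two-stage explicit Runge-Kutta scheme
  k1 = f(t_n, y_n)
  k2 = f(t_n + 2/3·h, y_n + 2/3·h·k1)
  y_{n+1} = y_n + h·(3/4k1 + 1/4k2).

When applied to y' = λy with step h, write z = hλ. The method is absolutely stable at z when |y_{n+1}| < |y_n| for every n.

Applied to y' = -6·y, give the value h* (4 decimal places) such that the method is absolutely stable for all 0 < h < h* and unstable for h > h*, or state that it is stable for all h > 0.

Set f=λy, z=hλ:
  k1=λy_n ⇒ h·k1=z·y_n;  k2=λ(1+2/3z)y_n ⇒ h·k2=z(1+2/3z)y_n
  y_{n+1}/y_n = 1 + 3/4z + 1/4z(1+2/3z) = 1 + z + 1/6z²
  so R(z) = 1 + z + 1/6z².

Find x<0 with |R(x)|<1.
x=-0.56: |R|=0.4923
R=1: x+1/6x²=0 ⇒ x=−6=-6.0000; min R=1−1/(4·1/6)=-0.5000>−1
Confirm numerically:
  x=-3.906: |R|=0.36319 <1
  x=-2.984: |R|=0.49996 <1
  x=-2.431: |R|=0.44604 <1
  x=-6.572: |R|=1.62653 >1
  x=-6.363: |R|=1.38496 >1
  x=-6.061: |R|=1.06162 >1
Interval (-6.0000, 0).

(-6.0000,0); λ=-6 ⇒ h* = (6)/6 = 1.0000.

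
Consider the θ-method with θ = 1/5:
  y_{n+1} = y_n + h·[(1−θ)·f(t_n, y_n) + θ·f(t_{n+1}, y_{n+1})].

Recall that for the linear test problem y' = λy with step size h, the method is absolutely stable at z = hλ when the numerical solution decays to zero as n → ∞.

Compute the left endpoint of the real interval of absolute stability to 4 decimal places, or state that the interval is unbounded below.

Set f=λy, z=hλ:
  y_{n+1} = y_n + z·[4/5·y_n + 1/5·y_{n+1}] ⇒ (1 − 1/5z)y_{n+1} = (1 + 4/5z)y_n
  Hence R(z) = (1 + 4/5z)/(1 − 1/5z).

Boundary: |R(x)|=1, x<0.
x=-1.07: |R|=0.1186
R=−1: 1+4/5x = −1+1/5x ⇒ -3/5x=2 ⇒ x=2/(-3/5)=-3.3333
Confirm numerically:
  x=-3.171: |R|=0.94040 <1
  x=-2.122: |R|=0.48975 <1
  x=-1.532: |R|=0.17269 <1
  x=-3.556: |R|=1.07807 >1
  x=-3.473: |R|=1.04945 >1
Interval (-3.3333, 0).

z* = -3.3333.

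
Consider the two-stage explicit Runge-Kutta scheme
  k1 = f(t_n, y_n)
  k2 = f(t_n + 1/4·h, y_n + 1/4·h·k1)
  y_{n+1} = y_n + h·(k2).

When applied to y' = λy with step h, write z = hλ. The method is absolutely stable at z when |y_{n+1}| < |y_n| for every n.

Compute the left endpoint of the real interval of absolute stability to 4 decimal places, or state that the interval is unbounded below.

Set f=λy, z=hλ:
  k1=λy_n ⇒ h·k1=z·y_n;  k2=λ(1+1/4z)y_n ⇒ h·k2=z(1+1/4z)y_n
  y_{n+1}/y_n = 1 + z(1+1/4z) = 1 + z + 1/4z²
  so R(z) = 1 + z + 1/4z².

Find x<0 with |R(x)|<1.
x=-0.6: |R|=0.4900
R=1: x+1/4x²=0 ⇒ x=−4=-4.0000; min R=1−1/(4·1/4)=0.0000>−1
Confirm numerically:
  x=-3.931: |R|=0.93219 <1
  x=-2.966: |R|=0.23329 <1
  x=-2.473: |R|=0.05593 <1
  x=-1.777: |R|=0.01243 <1
  x=-4.110: |R|=1.11303 >1
  x=-4.099: |R|=1.10145 >1
Stable set (-4.0000, 0).

left endpoint -4.0000.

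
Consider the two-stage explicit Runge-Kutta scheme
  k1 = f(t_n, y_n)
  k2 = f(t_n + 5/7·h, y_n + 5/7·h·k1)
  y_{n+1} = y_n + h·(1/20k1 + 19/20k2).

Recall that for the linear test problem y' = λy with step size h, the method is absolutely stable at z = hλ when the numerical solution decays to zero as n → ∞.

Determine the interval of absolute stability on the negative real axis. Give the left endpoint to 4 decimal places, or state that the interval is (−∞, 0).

Set f=λy, z=hλ:
  k1=λy_n ⇒ h·k1=z·y_n;  k2=λ(1+5/7z)y_n ⇒ h·k2=z(1+5/7z)y_n
  y_{n+1}/y_n = 1 + 1/20z + 19/20z(1+5/7z) = 1 + z + 19/28z²
  so R(z) = 1 + z + 19/28z².

Need |R(x)|<1, x<0.
x=-0.39: |R|=0.7132
R=1: x+19/28x²=0 ⇒ x=−28/19=-1.4737; min R=1−1/(4·19/28)=0.6316>−1
Confirm numerically:
  x=-1.080: |R|=0.71149 <1
  x=-0.660: |R|=0.63559 <1
  x=-0.621: |R|=0.64068 <1
  x=-0.596: |R|=0.64504 <1
  x=-1.938: |R|=1.61061 >1
  x=-1.659: |R|=1.20862 >1
  x=-1.581: |R|=1.11513 >1
So |R|<1 on (-1.4737, 0).

z∈(-1.4737,0).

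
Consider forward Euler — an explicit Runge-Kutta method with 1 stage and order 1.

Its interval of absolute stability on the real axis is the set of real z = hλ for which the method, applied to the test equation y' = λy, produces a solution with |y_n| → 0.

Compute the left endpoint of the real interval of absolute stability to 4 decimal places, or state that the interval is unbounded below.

z* = -2.0000.

Test eqn y'=λy, z=hλ:
  order 1, 1-stage ⇒ R(z)=1+z
  (e.g. R(-1.04)=-0.04000, |R|=0.04000)

Boundary: |R(x)|=1, x<0.
x=-1.04: |R|=0.0400
|R(-2.02)|=1.0200 |R(-1.56)|=0.5600 |R(-0.57)|=0.4300
Bisect:
  x_lo=-2.3047 |R|=1.3047  x_hi=-0.1671 |R|=0.8329
  mid=-1.23588 |R|=0.23588 →hi
  mid=-1.77027 |R|=0.77027 →hi
  mid=-2.03747 |R|=1.03747 →lo
  mid=-1.90387 |R|=0.90387 →hi
  mid=-1.97067 |R|=0.97067 →hi
  mid=-2.00407 |R|=1.00407 →lo
  mid=-1.98737 |R|=0.98737 →hi
  ...
  [-2.00003,-1.99990] ⇒ x*=-2.0000
Stable set (-2.0000, 0).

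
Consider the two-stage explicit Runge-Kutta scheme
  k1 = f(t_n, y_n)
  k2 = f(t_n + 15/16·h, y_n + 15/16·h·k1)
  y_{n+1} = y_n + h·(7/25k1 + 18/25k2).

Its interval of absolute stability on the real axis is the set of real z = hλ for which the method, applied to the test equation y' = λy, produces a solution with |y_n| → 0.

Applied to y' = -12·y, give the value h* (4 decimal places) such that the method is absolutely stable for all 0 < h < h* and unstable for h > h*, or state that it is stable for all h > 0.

(-1.4815,0); λ=-12 ⇒ h* = (40/27)/12 = 0.1235.

On y'=λy, z=hλ:
  k1=λy_n ⇒ h·k1=z·y_n;  k2=λ(1+15/16z)y_n ⇒ h·k2=z(1+15/16z)y_n
  y_{n+1}/y_n = 1 + 7/25z + 18/25z(1+15/16z) = 1 + z + 27/40z²
  so R(z) = 1 + z + 27/40z².

Find x<0 with |R(x)|<1.
x=-1.4: |R|=0.9230
R=1: x+27/40x²=0 ⇒ x=−40/27=-1.4815; min R=1−1/(4·27/40)=0.6296>−1
Confirm numerically:
  x=-0.994: |R|=0.67292 <1
  x=-0.856: |R|=0.63860 <1
  x=-0.711: |R|=0.63023 <1
  x=-2.027: |R|=1.74639 >1
  x=-1.879: |R|=1.50418 >1
Stable set (-1.4815, 0).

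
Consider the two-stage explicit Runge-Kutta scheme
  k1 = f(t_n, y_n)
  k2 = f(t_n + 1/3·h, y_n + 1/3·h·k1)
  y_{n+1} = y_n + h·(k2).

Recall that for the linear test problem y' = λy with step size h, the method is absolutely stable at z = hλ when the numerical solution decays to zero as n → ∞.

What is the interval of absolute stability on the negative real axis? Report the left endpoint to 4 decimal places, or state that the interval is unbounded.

(-3.0000, 0).

Set f=λy, z=hλ:
  k1=λy_n ⇒ h·k1=z·y_n;  k2=λ(1+1/3z)y_n ⇒ h·k2=z(1+1/3z)y_n
  y_{n+1}/y_n = 1 + z(1+1/3z) = 1 + z + 1/3z²
  Hence R(z) = 1 + z + 1/3z².

Solve |R(x)|<1 on ℝ⁻.
x=-0.81: |R|=0.4087
R=1: x+1/3x²=0 ⇒ x=−3=-3.0000; min R=1−1/(4·1/3)=0.2500>−1
Confirm numerically:
  x=-2.969: |R|=0.96932 <1
  x=-2.352: |R|=0.49197 <1
  x=-1.753: |R|=0.27134 <1
  x=-1.548: |R|=0.25077 <1
  x=-3.374: |R|=1.42063 >1
  x=-3.083: |R|=1.08530 >1
Stable set (-3.0000, 0).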